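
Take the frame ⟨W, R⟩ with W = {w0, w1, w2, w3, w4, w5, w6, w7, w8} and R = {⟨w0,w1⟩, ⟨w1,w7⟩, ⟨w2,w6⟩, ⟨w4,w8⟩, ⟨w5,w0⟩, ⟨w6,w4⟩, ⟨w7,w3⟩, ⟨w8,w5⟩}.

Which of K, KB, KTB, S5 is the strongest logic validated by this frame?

Symmetric (axiom B): no — w0 R w1 but not w1 R w0.
Reflexive (axiom T): no — w0 is not related to itself.
Euclidean (axiom 5): no — w0 R w1 and w0 R w1, but not w1 R w1.
So F validates K; KB would additionally require R to be symmetric. The strongest is K.

K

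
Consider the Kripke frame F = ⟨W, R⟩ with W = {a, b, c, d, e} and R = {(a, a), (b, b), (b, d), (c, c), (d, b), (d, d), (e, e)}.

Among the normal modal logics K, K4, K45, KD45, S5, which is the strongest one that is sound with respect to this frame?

S5

Transitive (axiom 4): yes — every two-step R-path is closed by a direct edge.
Euclidean (axiom 5): yes — any two successors of a common world are R-related.
Serial (axiom D): yes — every world has a successor (e.g. a R a).
Reflexive (axiom T): yes — every world is R-related to itself.
So F validates K, K4, K45, KD45, S5. The strongest is S5.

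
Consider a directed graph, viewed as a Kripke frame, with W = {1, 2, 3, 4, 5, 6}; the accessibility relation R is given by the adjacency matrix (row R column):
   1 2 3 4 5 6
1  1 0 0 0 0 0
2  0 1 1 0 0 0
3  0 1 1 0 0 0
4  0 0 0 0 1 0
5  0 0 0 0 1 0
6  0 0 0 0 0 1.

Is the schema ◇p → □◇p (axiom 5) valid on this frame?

Yes

Axiom 5 corresponds to the accessibility relation being Euclidean.
Euclidean: yes — any two successors of a common world are R-related.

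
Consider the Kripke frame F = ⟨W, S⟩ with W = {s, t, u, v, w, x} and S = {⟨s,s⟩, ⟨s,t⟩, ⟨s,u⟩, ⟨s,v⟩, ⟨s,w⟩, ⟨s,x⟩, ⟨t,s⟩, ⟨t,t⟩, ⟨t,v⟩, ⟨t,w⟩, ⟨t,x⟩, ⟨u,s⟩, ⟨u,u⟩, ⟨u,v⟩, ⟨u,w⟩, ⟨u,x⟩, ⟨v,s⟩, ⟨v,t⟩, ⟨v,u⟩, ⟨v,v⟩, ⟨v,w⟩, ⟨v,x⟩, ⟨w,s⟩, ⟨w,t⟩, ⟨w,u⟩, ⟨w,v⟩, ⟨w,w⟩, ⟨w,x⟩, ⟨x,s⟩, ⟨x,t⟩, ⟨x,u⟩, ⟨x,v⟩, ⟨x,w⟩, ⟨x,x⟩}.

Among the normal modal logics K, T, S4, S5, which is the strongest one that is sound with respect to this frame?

Reflexive (axiom T): yes — every world is S-related to itself.
Transitive (axiom 4): no — t S s and s S u, but not t S u.
Euclidean (axiom 5): no — s S t and s S u, but not t S u.
So F validates K, T; S4 would additionally require S to be transitive. The strongest is T.

T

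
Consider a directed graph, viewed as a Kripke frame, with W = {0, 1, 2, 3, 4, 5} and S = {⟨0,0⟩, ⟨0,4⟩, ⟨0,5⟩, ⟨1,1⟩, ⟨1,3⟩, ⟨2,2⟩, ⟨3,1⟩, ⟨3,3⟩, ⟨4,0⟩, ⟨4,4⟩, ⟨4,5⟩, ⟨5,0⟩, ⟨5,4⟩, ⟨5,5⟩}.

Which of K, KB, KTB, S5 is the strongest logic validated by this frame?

Symmetric (axiom B): yes — every pair in S has its reverse in S.
Reflexive (axiom T): yes — every world is S-related to itself.
Euclidean (axiom 5): yes — any two successors of a common world are S-related.
So F validates K, KB, KTB, S5. The strongest is S5.

S5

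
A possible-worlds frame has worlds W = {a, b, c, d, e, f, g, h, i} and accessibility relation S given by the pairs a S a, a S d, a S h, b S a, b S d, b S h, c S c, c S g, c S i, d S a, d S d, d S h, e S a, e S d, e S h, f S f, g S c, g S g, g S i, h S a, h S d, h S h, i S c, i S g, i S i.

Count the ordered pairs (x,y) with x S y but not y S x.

Enumerating: (b,a), (b,d), (b,h), (e,a), (e,d), (e,h).

6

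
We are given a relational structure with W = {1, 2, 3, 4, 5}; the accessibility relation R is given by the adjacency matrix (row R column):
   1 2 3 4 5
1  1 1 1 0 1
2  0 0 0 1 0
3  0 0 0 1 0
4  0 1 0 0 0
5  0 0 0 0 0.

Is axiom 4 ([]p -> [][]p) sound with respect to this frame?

No

By correspondence theory, 4 is valid on a frame iff R is transitive.
Transitive: no — 1 R 2 and 2 R 4, but not 1 R 4.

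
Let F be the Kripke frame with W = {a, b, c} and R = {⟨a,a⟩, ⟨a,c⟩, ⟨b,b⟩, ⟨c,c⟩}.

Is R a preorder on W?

Yes

Reflexive: yes — every world is R-related to itself.
Transitive: yes — every two-step R-path is closed by a direct edge.
So R is a preorder.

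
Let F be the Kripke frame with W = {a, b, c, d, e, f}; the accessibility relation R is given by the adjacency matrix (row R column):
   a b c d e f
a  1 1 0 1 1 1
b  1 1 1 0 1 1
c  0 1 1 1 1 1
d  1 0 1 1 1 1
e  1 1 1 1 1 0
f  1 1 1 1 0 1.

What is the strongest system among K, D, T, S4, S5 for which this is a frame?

T

Serial (axiom D): yes — every world has a successor (e.g. a R a).
Reflexive (axiom T): yes — every world is R-related to itself.
Transitive (axiom 4): no — a R b and b R c, but not a R c.
Euclidean (axiom 5): no — a R b and a R d, but not b R d.
So F validates K, D, T; S4 would additionally require R to be transitive. The strongest is T.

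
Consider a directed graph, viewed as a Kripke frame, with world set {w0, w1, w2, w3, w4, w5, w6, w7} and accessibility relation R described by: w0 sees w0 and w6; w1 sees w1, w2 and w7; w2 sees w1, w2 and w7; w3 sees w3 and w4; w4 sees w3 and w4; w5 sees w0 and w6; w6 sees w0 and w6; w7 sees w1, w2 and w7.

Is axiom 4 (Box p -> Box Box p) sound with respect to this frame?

Yes

By correspondence theory, 4 is valid on a frame iff R is transitive.
Transitive: yes — every two-step R-path is closed by a direct edge.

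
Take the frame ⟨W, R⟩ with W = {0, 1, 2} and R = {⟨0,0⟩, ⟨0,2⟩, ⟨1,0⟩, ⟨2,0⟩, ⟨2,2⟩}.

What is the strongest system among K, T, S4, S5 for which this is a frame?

K

Reflexive (axiom T): no — 1 is not related to itself.
Transitive (axiom 4): no — 1 R 0 and 0 R 2, but not 1 R 2.
Euclidean (axiom 5): yes — any two successors of a common world are R-related.
So F validates K; T would additionally require R to be reflexive. The strongest is K.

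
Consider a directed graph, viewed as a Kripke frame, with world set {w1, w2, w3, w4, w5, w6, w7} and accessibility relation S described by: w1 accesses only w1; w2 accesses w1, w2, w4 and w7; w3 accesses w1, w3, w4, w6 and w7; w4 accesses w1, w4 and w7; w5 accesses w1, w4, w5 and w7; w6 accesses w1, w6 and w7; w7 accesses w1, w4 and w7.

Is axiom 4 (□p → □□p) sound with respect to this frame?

No

By correspondence theory, 4 is valid on a frame iff S is transitive.
Transitive: no — w6 S w7 and w7 S w4, but not w6 S w4.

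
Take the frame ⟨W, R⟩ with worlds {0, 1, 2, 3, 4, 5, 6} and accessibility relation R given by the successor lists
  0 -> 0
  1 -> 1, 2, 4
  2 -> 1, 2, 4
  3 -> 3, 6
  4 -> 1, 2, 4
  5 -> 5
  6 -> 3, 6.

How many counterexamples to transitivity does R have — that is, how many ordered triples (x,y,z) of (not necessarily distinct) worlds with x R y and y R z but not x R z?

0

R is transitive; there are no such tuples.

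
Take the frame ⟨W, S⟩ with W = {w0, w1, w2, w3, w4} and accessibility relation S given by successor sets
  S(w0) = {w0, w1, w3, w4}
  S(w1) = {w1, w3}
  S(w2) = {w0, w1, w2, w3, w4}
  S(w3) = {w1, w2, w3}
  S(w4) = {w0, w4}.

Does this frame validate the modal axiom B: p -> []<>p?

By correspondence theory, B is valid on a frame iff S is symmetric.
Symmetric: no — w0 S w1 but not w1 S w0.

No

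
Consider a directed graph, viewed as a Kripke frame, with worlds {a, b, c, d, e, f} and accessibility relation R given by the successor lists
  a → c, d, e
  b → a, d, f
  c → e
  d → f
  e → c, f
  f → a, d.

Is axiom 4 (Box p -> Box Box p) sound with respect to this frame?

By correspondence theory, 4 is valid on a frame iff R is transitive.
Transitive: no — a R d and d R f, but not a R f.

No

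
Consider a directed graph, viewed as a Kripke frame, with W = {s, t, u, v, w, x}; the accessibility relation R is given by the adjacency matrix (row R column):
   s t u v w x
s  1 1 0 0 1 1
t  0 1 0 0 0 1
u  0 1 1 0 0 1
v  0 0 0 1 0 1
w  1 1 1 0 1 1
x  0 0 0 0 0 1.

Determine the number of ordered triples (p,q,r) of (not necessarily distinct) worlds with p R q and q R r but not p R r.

Enumerating: (s,w,u).

1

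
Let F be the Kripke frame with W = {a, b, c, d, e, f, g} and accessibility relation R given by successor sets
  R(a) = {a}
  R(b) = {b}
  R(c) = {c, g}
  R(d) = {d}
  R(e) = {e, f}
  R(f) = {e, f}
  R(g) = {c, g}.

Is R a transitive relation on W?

Yes

Transitive: yes — every two-step R-path is closed by a direct edge.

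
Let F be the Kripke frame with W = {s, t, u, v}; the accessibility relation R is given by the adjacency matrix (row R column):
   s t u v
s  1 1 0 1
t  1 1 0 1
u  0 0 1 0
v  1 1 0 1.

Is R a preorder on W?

Yes

Reflexive: yes — every world is R-related to itself.
Transitive: yes — every two-step R-path is closed by a direct edge.
So R is a preorder.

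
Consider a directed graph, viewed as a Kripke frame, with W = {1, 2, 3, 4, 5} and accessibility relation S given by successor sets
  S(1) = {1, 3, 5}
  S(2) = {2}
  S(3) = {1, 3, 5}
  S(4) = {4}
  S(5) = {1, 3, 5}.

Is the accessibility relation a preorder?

Yes

Reflexive: yes — every world is S-related to itself.
Transitive: yes — every two-step S-path is closed by a direct edge.
So S is a preorder.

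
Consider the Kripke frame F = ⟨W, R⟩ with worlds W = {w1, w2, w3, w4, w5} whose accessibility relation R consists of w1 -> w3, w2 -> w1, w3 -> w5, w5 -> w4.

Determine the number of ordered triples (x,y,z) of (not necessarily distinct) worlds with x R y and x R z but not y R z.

Enumerating: (w1,w3,w3), (w2,w1,w1), (w3,w5,w5), (w5,w4,w4).

4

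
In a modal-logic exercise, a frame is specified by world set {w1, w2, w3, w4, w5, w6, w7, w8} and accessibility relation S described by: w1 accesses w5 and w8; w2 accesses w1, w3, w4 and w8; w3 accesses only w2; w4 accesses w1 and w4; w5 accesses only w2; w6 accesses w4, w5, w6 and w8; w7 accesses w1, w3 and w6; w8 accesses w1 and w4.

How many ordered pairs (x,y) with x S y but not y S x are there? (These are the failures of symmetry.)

13

Enumerating: (w1,w5), (w2,w1), (w2,w4), (w2,w8), (w4,w1), (w5,w2), (w6,w4), (w6,w5), (w6,w8), (w7,w1), (w7,w3), (w7,w6), (w8,w4).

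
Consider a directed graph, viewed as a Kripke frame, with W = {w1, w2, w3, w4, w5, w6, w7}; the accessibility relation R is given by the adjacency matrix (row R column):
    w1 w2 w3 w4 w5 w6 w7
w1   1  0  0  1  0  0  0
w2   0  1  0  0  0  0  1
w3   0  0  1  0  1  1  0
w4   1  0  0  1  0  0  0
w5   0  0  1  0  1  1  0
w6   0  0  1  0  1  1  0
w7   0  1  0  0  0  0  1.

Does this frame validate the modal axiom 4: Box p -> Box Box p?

By correspondence theory, 4 is valid on a frame iff R is transitive.
Transitive: yes — every two-step R-path is closed by a direct edge.

Yes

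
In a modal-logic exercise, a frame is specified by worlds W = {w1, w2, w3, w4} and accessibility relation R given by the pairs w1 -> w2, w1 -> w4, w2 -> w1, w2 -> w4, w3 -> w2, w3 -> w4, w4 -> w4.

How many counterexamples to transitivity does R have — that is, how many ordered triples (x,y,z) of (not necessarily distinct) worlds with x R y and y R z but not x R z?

Enumerating: (w1,w2,w1), (w2,w1,w2), (w3,w2,w1).

3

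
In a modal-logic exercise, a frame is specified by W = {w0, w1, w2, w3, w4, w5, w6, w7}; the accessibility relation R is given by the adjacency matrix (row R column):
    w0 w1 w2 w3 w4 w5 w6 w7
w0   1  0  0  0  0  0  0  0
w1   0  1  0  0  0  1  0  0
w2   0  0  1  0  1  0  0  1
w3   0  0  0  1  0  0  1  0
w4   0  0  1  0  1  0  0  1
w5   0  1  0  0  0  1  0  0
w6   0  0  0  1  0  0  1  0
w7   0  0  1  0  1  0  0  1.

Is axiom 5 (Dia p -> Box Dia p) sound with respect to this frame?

By correspondence theory, 5 is valid on a frame iff R is Euclidean.
Euclidean: yes — any two successors of a common world are R-related.

Yes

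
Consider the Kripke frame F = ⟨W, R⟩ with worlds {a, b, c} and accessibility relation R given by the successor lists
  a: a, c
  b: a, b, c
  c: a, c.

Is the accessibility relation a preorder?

Reflexive: yes — every world is R-related to itself.
Transitive: yes — every two-step R-path is closed by a direct edge.
So R is a preorder.

Yes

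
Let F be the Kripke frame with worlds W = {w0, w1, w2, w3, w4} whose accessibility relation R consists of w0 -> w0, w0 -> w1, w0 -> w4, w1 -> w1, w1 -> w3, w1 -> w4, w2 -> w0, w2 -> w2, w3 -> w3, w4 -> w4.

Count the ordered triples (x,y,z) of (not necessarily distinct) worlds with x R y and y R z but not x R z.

3

Enumerating: (w0,w1,w3), (w2,w0,w1), (w2,w0,w4).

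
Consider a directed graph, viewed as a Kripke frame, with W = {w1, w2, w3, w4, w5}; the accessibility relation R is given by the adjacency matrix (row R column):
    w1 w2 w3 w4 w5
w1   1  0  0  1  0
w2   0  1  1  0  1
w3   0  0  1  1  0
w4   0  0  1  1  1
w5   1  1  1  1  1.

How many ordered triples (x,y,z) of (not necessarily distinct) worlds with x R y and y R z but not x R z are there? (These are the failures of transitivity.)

8

Enumerating: (w1,w4,w3), (w1,w4,w5), (w2,w3,w4), (w2,w5,w1), (w2,w5,w4), (w3,w4,w5), (w4,w5,w1), (w4,w5,w2).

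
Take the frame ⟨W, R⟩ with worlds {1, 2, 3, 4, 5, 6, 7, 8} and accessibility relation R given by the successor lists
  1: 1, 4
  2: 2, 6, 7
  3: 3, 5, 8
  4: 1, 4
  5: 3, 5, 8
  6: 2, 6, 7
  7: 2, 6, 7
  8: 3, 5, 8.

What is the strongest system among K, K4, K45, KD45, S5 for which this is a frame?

Transitive (axiom 4): yes — every two-step R-path is closed by a direct edge.
Euclidean (axiom 5): yes — any two successors of a common world are R-related.
Serial (axiom D): yes — every world has a successor (e.g. 1 R 1).
Reflexive (axiom T): yes — every world is R-related to itself.
So F validates K, K4, K45, KD45, S5. The strongest is S5.

S5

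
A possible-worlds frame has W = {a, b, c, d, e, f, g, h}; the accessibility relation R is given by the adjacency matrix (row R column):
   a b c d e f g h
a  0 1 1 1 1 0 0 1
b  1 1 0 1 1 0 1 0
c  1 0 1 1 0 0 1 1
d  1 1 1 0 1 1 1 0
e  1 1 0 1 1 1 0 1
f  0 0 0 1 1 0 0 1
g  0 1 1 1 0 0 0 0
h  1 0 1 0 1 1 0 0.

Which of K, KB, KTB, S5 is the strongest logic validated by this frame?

Symmetric (axiom B): yes — every pair in R has its reverse in R.
Reflexive (axiom T): no — a is not related to itself.
Euclidean (axiom 5): no — a R b and a R c, but not b R c.
So F validates K, KB; KTB would additionally require R to be reflexive. The strongest is KB.

KB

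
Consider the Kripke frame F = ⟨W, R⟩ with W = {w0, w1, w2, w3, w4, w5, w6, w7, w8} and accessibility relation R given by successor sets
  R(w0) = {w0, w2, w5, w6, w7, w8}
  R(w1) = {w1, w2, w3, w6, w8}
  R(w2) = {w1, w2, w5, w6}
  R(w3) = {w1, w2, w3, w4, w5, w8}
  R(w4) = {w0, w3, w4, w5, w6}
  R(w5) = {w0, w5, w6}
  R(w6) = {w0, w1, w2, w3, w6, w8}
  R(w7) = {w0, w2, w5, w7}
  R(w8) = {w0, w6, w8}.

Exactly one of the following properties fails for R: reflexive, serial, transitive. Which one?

Reflexive: yes — every world is R-related to itself.
Serial: yes — every world has a successor (e.g. w0 R w0).
Transitive: no — w0 R w2 and w2 R w1, but not w0 R w1.
Only transitive fails.

transitive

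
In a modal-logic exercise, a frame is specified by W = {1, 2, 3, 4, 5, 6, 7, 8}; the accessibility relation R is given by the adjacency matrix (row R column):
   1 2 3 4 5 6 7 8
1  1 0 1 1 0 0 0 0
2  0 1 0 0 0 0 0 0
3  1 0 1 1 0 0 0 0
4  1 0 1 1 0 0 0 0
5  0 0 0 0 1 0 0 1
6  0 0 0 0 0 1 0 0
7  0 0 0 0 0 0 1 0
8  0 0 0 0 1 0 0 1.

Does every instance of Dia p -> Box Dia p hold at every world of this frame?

Yes

The schema 5 characterises exactly the Euclidean frames.
Euclidean: yes — any two successors of a common world are R-related.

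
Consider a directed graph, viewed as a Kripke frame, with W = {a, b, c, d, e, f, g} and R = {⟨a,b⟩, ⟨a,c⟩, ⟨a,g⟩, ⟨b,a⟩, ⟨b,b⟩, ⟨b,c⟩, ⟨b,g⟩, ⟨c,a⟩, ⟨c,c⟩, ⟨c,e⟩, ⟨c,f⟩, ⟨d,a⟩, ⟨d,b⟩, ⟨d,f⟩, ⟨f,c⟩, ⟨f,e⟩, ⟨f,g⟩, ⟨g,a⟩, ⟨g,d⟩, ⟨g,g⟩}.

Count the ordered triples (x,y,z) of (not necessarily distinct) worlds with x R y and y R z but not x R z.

Enumerating: (a,b,a), (a,c,a), (a,c,e), (a,c,f), (a,g,a), (a,g,d), (b,c,e), (b,c,f), (b,g,d), (c,a,b), (c,a,g), (c,f,g), … and 15 more.
Total: 27.

27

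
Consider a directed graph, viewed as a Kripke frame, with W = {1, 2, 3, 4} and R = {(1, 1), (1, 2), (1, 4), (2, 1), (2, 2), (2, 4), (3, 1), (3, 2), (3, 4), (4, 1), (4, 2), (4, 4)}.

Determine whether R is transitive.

Transitive: yes — every two-step R-path is closed by a direct edge.

Yes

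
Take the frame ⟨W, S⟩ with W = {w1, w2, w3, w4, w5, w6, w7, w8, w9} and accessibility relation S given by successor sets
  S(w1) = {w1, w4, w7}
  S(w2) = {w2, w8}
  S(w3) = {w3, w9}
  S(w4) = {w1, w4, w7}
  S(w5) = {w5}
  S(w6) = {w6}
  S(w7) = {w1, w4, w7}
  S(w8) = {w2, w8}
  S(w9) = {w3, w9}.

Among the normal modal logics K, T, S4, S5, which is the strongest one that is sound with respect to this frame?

Reflexive (axiom T): yes — every world is S-related to itself.
Transitive (axiom 4): yes — every two-step S-path is closed by a direct edge.
Euclidean (axiom 5): yes — any two successors of a common world are S-related.
So F validates K, T, S4, S5. The strongest is S5.

S5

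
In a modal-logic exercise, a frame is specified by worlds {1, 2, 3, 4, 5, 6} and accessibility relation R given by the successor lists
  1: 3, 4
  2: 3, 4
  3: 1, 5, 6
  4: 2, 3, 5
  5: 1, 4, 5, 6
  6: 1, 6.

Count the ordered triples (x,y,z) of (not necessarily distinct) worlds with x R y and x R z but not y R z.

Enumerating: (1,3,3), (1,3,4), (1,4,4), (2,3,3), (2,3,4), (2,4,4), (3,1,1), (3,1,5), (3,1,6), (3,6,5), (4,2,2), (4,2,5), … and 14 more.
Total: 26.

26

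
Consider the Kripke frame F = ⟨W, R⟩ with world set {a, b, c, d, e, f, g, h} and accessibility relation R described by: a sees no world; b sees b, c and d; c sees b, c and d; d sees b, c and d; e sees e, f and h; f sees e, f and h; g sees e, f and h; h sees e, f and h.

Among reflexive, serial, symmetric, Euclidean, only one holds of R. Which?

Reflexive: no — a is not related to itself.
Serial: no — a has no R-successor.
Symmetric: no — g R e but not e R g.
Euclidean: yes — any two successors of a common world are R-related.
Only Euclidean holds.

Euclidean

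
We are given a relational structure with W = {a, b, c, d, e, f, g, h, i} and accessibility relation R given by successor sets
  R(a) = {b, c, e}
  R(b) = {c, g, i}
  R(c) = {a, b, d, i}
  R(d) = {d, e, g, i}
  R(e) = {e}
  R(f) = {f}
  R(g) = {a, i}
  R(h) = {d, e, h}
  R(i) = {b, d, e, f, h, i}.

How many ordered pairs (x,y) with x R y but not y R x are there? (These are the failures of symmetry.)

14

Enumerating: (a,b), (a,e), (b,g), (c,d), (c,i), (d,e), (d,g), (g,a), (g,i), (h,d), (h,e), (i,e), (i,f), (i,h).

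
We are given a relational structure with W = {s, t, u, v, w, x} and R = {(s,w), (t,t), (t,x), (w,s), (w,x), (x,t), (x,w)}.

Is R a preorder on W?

No

Reflexive: no — s is not related to itself.
Transitive: no — s R w and w R x, but not s R x.
So R is not a preorder.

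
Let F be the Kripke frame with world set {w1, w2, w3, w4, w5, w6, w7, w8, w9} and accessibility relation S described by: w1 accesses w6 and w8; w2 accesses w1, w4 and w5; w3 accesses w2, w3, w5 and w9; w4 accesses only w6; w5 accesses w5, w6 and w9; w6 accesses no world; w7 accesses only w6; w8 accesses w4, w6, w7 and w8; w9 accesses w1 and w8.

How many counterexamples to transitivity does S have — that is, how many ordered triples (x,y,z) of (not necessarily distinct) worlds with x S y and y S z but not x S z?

Enumerating: (w1,w8,w4), (w1,w8,w7), (w2,w1,w6), (w2,w1,w8), (w2,w4,w6), (w2,w5,w6), (w2,w5,w9), (w3,w2,w1), (w3,w2,w4), (w3,w5,w6), (w3,w9,w1), (w3,w9,w8), (w5,w9,w1), (w5,w9,w8), (w9,w1,w6), (w9,w8,w4), (w9,w8,w6), (w9,w8,w7).

18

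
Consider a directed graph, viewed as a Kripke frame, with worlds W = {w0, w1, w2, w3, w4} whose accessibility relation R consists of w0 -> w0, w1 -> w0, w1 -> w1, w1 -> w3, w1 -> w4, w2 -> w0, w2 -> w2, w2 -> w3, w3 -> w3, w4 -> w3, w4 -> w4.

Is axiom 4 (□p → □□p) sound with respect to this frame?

The schema 4 characterises exactly the transitive frames.
Transitive: yes — every two-step R-path is closed by a direct edge.

Yes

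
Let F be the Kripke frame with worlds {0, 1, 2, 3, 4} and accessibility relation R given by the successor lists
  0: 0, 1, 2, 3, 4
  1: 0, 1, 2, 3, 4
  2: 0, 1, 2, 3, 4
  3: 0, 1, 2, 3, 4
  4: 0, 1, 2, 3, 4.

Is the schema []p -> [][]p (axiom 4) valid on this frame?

Axiom 4 corresponds to the accessibility relation being transitive.
Transitive: yes — every two-step R-path is closed by a direct edge.

Yes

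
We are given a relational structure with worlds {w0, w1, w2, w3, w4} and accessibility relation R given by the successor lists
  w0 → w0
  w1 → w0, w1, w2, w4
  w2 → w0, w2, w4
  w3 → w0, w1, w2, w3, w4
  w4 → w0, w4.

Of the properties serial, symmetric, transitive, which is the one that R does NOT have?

Serial: yes — every world has a successor (e.g. w0 R w0).
Symmetric: no — w1 R w0 but not w0 R w1.
Transitive: yes — every two-step R-path is closed by a direct edge.
Only symmetric fails.

symmetric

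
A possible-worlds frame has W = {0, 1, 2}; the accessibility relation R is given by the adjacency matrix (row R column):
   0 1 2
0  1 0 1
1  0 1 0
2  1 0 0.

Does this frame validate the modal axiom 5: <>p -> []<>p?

No

Axiom 5 corresponds to the accessibility relation being Euclidean.
Euclidean: no — 0 R 2 and 0 R 2, but not 2 R 2.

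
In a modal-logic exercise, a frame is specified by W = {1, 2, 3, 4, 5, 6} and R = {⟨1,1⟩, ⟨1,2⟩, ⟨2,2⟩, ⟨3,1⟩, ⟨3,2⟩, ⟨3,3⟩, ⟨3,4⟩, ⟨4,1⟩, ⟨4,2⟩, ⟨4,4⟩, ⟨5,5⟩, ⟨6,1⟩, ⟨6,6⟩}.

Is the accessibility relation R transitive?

No

Transitive: no — 6 R 1 and 1 R 2, but not 6 R 2.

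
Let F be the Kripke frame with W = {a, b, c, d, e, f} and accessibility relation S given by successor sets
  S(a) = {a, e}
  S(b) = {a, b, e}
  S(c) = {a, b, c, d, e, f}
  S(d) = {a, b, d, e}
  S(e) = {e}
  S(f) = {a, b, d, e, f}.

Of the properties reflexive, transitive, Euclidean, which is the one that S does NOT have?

Reflexive: yes — every world is S-related to itself.
Transitive: yes — every two-step S-path is closed by a direct edge.
Euclidean: no — b S e and b S a, but not e S a.
Only Euclidean fails.

Euclidean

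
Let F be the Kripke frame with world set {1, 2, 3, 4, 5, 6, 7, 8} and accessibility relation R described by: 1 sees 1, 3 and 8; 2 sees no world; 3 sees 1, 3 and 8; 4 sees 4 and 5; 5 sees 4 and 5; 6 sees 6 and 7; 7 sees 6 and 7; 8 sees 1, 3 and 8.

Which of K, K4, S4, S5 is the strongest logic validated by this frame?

Transitive (axiom 4): yes — every two-step R-path is closed by a direct edge.
Reflexive (axiom T): no — 2 is not related to itself.
Euclidean (axiom 5): yes — any two successors of a common world are R-related.
So F validates K, K4; S4 would additionally require R to be reflexive. The strongest is K4.

K4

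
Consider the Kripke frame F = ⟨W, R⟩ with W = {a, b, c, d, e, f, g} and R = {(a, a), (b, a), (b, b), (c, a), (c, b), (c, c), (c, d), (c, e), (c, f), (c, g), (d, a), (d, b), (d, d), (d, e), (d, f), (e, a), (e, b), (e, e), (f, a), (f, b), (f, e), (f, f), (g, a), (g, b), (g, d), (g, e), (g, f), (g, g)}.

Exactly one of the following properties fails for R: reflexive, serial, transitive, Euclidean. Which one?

Reflexive: yes — every world is R-related to itself.
Serial: yes — every world has a successor (e.g. a R a).
Transitive: yes — every two-step R-path is closed by a direct edge.
Euclidean: no — c R a and c R b, but not a R b.
Only Euclidean fails.

Euclidean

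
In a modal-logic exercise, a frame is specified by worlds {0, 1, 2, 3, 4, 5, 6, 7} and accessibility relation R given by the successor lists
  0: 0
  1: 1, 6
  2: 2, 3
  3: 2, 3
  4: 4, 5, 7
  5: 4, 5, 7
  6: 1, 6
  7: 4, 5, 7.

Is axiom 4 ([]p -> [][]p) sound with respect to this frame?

The schema 4 characterises exactly the transitive frames.
Transitive: yes — every two-step R-path is closed by a direct edge.

Yes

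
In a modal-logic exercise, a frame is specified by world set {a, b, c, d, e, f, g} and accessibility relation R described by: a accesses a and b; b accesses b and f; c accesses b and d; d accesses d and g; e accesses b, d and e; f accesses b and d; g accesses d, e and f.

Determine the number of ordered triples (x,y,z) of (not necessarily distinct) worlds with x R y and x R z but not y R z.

Enumerating: (a,b,a), (b,f,f), (c,b,d), (c,d,b), (d,g,g), (e,b,d), (e,b,e), (e,d,b), (e,d,e), (f,b,d), (f,d,b), (g,d,e), (g,d,f), (g,e,f), (g,f,e), (g,f,f).

16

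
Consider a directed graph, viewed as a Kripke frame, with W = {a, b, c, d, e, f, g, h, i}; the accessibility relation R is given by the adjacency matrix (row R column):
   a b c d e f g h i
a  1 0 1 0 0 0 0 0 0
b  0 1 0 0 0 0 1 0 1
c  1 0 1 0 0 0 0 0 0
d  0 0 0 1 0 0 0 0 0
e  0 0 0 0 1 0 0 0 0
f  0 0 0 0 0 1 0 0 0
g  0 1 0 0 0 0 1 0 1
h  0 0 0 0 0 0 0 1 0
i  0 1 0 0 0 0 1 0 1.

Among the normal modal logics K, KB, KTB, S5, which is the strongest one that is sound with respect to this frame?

Symmetric (axiom B): yes — every pair in R has its reverse in R.
Reflexive (axiom T): yes — every world is R-related to itself.
Euclidean (axiom 5): yes — any two successors of a common world are R-related.
So F validates K, KB, KTB, S5. The strongest is S5.

S5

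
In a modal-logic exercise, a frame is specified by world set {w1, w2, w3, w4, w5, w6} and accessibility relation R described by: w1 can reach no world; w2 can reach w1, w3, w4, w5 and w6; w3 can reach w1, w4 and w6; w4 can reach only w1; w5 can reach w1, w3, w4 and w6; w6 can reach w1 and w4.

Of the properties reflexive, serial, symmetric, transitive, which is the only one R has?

transitive

Reflexive: no — w1 is not related to itself.
Serial: no — w1 has no R-successor.
Symmetric: no — w2 R w1 but not w1 R w2.
Transitive: yes — every two-step R-path is closed by a direct edge.
Only transitive holds.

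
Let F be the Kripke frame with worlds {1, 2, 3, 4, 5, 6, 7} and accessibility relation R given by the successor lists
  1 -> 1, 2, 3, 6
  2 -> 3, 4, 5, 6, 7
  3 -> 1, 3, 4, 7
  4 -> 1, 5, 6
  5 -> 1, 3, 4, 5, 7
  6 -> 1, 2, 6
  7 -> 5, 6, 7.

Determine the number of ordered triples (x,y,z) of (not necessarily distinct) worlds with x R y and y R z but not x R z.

36

Enumerating: (1,2,4), (1,2,5), (1,2,7), (1,3,4), (1,3,7), (2,3,1), (2,4,1), (2,5,1), (2,6,1), (2,6,2), (3,1,2), (3,1,6), … and 24 more.
Total: 36.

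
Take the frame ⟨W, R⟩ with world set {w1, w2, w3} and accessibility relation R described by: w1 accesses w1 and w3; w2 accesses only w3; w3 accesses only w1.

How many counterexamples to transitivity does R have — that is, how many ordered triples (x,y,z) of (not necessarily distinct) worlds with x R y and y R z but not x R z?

2

Enumerating: (w2,w3,w1), (w3,w1,w3).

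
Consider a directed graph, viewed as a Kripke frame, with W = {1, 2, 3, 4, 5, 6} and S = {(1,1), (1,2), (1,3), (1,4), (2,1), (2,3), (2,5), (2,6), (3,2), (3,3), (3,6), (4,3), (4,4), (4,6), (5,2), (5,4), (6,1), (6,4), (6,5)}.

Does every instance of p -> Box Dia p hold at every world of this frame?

Axiom B corresponds to the accessibility relation being symmetric.
Symmetric: no — 1 S 3 but not 3 S 1.

No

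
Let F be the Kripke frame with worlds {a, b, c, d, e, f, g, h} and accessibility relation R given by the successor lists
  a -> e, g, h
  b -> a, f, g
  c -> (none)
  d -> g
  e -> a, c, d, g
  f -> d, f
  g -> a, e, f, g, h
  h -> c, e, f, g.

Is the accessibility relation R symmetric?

Symmetric: no — a R h but not h R a.

No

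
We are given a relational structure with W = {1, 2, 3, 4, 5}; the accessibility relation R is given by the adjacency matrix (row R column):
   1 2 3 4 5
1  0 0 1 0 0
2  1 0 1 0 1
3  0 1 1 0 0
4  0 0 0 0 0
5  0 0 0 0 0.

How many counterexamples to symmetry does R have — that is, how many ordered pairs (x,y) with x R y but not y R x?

3

Enumerating: (1,3), (2,1), (2,5).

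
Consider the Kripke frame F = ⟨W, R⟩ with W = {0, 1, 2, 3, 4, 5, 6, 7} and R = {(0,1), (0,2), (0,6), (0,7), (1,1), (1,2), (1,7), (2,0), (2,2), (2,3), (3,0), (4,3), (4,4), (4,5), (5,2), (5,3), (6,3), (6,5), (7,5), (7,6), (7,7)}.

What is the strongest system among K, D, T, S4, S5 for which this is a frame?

Serial (axiom D): yes — every world has a successor (e.g. 0 R 1).
Reflexive (axiom T): no — 0 is not related to itself.
Transitive (axiom 4): no — 0 R 2 and 2 R 3, but not 0 R 3.
Euclidean (axiom 5): no — 0 R 1 and 0 R 6, but not 1 R 6.
So F validates K, D; T would additionally require R to be reflexive. The strongest is D.

D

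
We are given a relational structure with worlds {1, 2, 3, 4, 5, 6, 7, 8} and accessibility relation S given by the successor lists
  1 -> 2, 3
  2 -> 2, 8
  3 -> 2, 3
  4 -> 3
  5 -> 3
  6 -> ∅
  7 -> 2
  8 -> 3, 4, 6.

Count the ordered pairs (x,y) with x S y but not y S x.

Enumerating: (1,2), (1,3), (2,8), (3,2), (4,3), (5,3), (7,2), (8,3), (8,4), (8,6).

10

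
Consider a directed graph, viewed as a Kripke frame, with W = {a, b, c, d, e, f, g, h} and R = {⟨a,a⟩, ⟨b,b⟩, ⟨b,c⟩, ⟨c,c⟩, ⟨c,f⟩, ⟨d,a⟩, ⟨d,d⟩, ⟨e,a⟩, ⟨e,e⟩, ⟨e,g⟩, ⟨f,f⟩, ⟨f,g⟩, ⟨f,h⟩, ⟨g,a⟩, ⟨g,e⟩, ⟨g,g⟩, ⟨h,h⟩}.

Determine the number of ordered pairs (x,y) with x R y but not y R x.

Enumerating: (b,c), (c,f), (d,a), (e,a), (f,g), (f,h), (g,a).

7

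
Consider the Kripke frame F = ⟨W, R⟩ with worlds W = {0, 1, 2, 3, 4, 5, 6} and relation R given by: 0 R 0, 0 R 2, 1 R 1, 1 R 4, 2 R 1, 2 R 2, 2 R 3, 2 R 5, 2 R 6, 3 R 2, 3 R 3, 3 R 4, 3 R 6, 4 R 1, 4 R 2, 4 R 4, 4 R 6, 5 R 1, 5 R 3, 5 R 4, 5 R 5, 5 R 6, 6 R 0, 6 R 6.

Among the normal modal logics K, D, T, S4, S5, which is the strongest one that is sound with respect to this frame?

Serial (axiom D): yes — every world has a successor (e.g. 0 R 0).
Reflexive (axiom T): yes — every world is R-related to itself.
Transitive (axiom 4): no — 0 R 2 and 2 R 1, but not 0 R 1.
Euclidean (axiom 5): no — 2 R 1 and 2 R 3, but not 1 R 3.
So F validates K, D, T; S4 would additionally require R to be transitive. The strongest is T.

T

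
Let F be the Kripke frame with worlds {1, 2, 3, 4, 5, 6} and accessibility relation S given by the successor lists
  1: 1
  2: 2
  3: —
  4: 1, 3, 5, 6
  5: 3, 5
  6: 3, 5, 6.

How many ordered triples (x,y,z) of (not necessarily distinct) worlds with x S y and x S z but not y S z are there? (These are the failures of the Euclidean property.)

16

Enumerating: (4,1,3), (4,1,5), (4,1,6), (4,3,1), (4,3,3), (4,3,5), (4,3,6), (4,5,1), (4,5,6), (4,6,1), (5,3,3), (5,3,5), (6,3,3), (6,3,5), (6,3,6), (6,5,6).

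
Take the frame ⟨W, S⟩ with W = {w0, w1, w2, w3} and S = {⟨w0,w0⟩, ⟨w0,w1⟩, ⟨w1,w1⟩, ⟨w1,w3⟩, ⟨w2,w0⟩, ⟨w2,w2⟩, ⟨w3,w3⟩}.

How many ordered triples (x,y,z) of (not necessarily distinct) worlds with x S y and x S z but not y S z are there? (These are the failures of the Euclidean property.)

3

Enumerating: (w0,w1,w0), (w1,w3,w1), (w2,w0,w2).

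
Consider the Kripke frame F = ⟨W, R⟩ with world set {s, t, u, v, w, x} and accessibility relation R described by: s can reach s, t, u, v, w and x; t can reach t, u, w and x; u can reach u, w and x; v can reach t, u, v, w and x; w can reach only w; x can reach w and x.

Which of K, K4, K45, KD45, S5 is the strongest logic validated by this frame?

K4

Transitive (axiom 4): yes — every two-step R-path is closed by a direct edge.
Euclidean (axiom 5): no — s R t and s R v, but not t R v.
Serial (axiom D): yes — every world has a successor (e.g. s R s).
Reflexive (axiom T): yes — every world is R-related to itself.
So F validates K, K4; K45 would additionally require R to be Euclidean. The strongest is K4.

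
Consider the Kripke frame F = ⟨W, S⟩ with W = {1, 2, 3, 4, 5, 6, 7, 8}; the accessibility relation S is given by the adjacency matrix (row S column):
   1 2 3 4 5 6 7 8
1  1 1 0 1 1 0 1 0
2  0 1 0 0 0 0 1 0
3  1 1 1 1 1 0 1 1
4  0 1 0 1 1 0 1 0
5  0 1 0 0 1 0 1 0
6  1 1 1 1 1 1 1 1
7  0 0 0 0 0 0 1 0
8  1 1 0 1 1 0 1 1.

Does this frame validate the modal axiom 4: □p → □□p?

Yes

By correspondence theory, 4 is valid on a frame iff S is transitive.
Transitive: yes — every two-step S-path is closed by a direct edge.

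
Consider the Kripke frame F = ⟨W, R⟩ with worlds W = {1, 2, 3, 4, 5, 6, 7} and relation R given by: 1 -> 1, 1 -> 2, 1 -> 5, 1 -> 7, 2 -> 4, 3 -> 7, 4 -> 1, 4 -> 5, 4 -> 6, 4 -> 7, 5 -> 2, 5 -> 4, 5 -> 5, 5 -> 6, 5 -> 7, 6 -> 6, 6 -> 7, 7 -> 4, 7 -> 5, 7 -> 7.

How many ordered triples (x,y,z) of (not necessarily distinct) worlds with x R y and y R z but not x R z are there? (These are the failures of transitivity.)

21

Enumerating: (1,2,4), (1,5,4), (1,5,6), (1,7,4), (2,4,1), (2,4,5), (2,4,6), (2,4,7), (3,7,4), (3,7,5), (4,1,2), (4,5,2), … and 9 more.
Total: 21.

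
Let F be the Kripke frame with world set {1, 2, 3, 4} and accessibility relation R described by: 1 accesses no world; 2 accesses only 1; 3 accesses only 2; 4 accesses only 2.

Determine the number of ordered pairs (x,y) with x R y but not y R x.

Enumerating: (2,1), (3,2), (4,2).

3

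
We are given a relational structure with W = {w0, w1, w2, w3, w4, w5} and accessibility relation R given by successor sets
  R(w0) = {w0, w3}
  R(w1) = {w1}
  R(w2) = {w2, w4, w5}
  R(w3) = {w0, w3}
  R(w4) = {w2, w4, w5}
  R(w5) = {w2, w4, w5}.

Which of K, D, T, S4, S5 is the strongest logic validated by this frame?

S5

Serial (axiom D): yes — every world has a successor (e.g. w0 R w0).
Reflexive (axiom T): yes — every world is R-related to itself.
Transitive (axiom 4): yes — every two-step R-path is closed by a direct edge.
Euclidean (axiom 5): yes — any two successors of a common world are R-related.
So F validates K, D, T, S4, S5. The strongest is S5.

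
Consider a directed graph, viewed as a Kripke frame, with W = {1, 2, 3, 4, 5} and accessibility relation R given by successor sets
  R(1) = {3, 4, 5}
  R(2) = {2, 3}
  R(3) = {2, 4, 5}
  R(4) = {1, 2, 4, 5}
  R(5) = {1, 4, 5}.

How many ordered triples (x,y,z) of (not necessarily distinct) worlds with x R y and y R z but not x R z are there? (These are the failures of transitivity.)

13

Enumerating: (1,3,2), (1,4,1), (1,4,2), (1,5,1), (2,3,4), (2,3,5), (3,2,3), (3,4,1), (3,5,1), (4,1,3), (4,2,3), (5,1,3), (5,4,2).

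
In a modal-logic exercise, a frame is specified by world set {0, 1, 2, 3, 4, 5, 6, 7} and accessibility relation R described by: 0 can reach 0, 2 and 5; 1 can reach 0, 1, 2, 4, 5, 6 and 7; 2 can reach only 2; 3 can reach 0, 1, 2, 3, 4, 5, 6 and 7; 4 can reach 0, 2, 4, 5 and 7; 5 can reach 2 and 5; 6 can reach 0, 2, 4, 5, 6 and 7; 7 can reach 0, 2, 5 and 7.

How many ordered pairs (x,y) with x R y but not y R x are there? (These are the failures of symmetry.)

28

Enumerating: (0,2), (0,5), (1,0), (1,2), (1,4), (1,5), (1,6), (1,7), (3,0), (3,1), (3,2), (3,4), … and 16 more.
Total: 28.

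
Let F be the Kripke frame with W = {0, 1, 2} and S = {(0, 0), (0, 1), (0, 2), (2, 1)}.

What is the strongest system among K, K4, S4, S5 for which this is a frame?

K4

Transitive (axiom 4): yes — every two-step S-path is closed by a direct edge.
Reflexive (axiom T): no — 1 is not related to itself.
Euclidean (axiom 5): no — 0 S 1 and 0 S 2, but not 1 S 2.
So F validates K, K4; S4 would additionally require S to be reflexive. The strongest is K4.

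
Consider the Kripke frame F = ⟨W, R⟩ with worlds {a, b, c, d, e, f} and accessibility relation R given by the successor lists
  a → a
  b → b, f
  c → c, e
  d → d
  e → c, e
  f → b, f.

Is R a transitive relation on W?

Transitive: yes — every two-step R-path is closed by a direct edge.

Yes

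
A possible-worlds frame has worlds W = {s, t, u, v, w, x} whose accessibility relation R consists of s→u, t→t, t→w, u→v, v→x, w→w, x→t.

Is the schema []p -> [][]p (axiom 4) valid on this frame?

No

By correspondence theory, 4 is valid on a frame iff R is transitive.
Transitive: no — s R u and u R v, but not s R v.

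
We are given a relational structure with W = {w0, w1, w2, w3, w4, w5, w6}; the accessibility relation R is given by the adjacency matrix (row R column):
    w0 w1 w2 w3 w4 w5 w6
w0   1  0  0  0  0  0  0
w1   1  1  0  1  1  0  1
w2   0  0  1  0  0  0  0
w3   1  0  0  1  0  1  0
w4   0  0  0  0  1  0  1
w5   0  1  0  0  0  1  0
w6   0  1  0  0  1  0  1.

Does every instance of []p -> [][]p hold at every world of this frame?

Axiom 4 corresponds to the accessibility relation being transitive.
Transitive: no — w1 R w3 and w3 R w5, but not w1 R w5.

No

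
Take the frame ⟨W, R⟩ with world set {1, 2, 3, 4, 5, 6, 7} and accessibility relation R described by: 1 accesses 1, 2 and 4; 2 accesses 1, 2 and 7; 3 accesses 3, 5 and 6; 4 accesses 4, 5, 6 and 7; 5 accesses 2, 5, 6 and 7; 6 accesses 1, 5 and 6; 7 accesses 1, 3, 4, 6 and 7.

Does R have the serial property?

Yes

Serial: yes — every world has a successor (e.g. 1 R 1).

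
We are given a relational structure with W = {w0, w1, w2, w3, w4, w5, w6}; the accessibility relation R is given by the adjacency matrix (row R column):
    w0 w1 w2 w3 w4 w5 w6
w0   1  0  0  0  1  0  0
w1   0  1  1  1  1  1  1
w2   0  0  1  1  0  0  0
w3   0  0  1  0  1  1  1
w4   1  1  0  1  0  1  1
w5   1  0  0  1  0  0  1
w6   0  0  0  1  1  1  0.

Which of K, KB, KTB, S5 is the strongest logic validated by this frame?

Symmetric (axiom B): no — w1 R w2 but not w2 R w1.
Reflexive (axiom T): no — w3 is not related to itself.
Euclidean (axiom 5): no — w1 R w2 and w1 R w4, but not w2 R w4.
So F validates K; KB would additionally require R to be symmetric. The strongest is K.

K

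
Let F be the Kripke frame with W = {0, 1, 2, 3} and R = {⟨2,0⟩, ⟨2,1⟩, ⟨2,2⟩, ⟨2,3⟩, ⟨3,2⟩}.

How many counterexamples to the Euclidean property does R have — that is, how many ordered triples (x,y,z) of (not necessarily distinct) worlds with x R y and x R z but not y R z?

Enumerating: (2,0,0), (2,0,1), (2,0,2), (2,0,3), (2,1,0), (2,1,1), (2,1,2), (2,1,3), (2,3,0), (2,3,1), (2,3,3).

11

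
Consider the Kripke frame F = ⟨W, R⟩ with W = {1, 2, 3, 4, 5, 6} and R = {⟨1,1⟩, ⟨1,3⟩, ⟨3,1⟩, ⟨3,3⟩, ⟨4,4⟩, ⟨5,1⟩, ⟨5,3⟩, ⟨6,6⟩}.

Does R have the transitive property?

Transitive: yes — every two-step R-path is closed by a direct edge.

Yes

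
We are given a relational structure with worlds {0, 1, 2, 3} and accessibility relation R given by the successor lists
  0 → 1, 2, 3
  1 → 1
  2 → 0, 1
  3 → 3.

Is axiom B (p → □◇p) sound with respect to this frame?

By correspondence theory, B is valid on a frame iff R is symmetric.
Symmetric: no — 0 R 1 but not 1 R 0.

No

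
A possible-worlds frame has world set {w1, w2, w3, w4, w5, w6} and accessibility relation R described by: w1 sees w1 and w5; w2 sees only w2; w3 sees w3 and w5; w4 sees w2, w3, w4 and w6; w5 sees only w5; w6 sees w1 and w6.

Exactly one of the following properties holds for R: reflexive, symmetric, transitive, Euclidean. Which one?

Reflexive: yes — every world is R-related to itself.
Symmetric: no — w1 R w5 but not w5 R w1.
Transitive: no — w4 R w3 and w3 R w5, but not w4 R w5.
Euclidean: no — w4 R w2 and w4 R w3, but not w2 R w3.
Only reflexive holds.

reflexive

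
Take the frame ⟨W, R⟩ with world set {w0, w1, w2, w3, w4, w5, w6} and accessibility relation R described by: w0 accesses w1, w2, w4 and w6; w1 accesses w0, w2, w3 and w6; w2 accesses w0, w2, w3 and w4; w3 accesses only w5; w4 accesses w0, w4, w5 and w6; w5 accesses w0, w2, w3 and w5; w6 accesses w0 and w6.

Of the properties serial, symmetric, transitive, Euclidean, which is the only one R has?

Serial: yes — every world has a successor (e.g. w0 R w1).
Symmetric: no — w1 R w2 but not w2 R w1.
Transitive: no — w0 R w1 and w1 R w3, but not w0 R w3.
Euclidean: no — w0 R w1 and w0 R w4, but not w1 R w4.
Only serial holds.

serial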